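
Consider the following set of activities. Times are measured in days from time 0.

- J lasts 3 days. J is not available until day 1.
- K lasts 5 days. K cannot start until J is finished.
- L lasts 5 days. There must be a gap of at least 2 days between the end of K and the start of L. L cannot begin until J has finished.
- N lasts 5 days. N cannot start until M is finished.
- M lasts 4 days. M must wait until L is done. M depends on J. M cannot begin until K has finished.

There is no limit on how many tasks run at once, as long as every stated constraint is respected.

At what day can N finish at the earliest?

J waits on its own release at day 1, so it starts at day 1 and finishes at 1 + 3 = day 4.
K cannot begin until J (finishes day 4). It runs from day 4 to 4 + 5 = day 9.
L cannot start until K (finishes day 9, plus 2-day gap → day 11); J (finishes day 4). The controlling bound is day 11, so L finishes at 11 + 5 = day 16.
M has to wait for L (finishes day 16); J (finishes day 4); K (finishes day 9). The latest of these is day 16, so M runs day 16 to 16 + 4 = day 20.
N cannot begin until M (finishes day 20). It runs from day 20 to 20 + 5 = day 25.

25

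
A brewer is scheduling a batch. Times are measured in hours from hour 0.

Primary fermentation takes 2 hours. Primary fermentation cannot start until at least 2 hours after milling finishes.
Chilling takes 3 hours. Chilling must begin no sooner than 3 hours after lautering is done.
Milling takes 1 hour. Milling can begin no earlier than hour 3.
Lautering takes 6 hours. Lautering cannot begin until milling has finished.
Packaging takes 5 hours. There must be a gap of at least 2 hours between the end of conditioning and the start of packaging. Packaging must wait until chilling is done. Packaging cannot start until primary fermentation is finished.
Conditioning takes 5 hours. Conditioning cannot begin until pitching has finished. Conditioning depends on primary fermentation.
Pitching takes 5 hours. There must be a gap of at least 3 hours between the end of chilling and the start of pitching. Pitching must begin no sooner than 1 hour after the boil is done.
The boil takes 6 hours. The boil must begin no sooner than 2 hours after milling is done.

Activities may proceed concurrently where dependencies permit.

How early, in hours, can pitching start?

After its own release at hour 3, milling can start at hour 3 and finishes at hour 4.
The boil cannot begin until milling (finishes hour 4, plus 2-hour gap → hour 6). It runs from hour 6 to 6 + 6 = hour 12.
Lautering cannot begin until milling (finishes hour 4). It runs from hour 4 to 4 + 6 = hour 10.
Chilling waits on lautering (finishes hour 10, plus 3-hour gap → hour 13), so it starts at hour 13 and finishes at 13 + 3 = hour 16.
Pitching waits on chilling (finishes hour 16, plus 3-hour gap → hour 19); the boil (finishes hour 12, plus 1-hour gap → hour 13). The latest of these is hour 19, which is the earliest pitching can start.

19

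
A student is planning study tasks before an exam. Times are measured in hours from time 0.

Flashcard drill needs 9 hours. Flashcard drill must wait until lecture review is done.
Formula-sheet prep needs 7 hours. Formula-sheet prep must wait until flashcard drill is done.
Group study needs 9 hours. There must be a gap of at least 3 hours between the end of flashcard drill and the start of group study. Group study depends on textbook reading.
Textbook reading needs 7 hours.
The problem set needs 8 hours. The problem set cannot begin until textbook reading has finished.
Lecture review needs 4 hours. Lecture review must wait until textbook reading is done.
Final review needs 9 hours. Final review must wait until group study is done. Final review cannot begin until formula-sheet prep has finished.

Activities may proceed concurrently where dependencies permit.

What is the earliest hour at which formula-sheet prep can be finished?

Textbook reading has no prerequisites, so it starts at hour 0 and finishes at hour 7.
After textbook reading (finishes hour 7), lecture review can start at hour 7 and finishes at hour 11.
Flashcard drill cannot begin until lecture review (finishes hour 11). It runs from hour 11 to 11 + 9 = hour 20.
Formula-sheet prep waits on flashcard drill (finishes hour 20), so it starts at hour 20 and finishes at 20 + 7 = hour 27.

27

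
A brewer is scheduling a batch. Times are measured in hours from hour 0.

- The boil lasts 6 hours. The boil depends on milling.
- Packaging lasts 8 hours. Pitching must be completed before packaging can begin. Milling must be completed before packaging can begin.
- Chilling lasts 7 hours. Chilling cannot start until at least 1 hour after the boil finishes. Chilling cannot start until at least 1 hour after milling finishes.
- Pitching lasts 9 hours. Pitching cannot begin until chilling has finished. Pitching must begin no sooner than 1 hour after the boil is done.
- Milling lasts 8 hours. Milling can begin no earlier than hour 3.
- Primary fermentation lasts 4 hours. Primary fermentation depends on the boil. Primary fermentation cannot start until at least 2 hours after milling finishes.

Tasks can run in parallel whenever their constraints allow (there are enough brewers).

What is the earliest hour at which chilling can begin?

18

Milling cannot begin until its own release at hour 3. It runs from hour 3 to 3 + 8 = hour 11.
The boil cannot begin until milling (finishes hour 11). It runs from hour 11 to 11 + 6 = hour 17.
Chilling waits on the boil (finishes hour 17, plus 1-hour gap → hour 18); milling (finishes hour 11, plus 1-hour gap → hour 12). The latest of these is hour 18, which is the earliest chilling can start.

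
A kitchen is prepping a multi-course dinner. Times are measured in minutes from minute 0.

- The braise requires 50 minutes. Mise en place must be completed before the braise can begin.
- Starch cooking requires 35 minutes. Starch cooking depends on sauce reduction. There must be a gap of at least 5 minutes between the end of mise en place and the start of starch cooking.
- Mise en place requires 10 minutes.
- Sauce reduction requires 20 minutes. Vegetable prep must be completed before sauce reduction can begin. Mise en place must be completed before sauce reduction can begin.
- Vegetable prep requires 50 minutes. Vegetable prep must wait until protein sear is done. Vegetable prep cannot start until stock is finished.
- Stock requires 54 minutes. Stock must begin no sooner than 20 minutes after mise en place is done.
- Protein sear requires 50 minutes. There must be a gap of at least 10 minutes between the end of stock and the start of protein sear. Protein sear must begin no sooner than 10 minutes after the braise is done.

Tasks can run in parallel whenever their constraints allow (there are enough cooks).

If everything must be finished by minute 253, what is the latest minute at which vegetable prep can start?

148

Starch cooking must finish by minute 253; it takes 35 minutes, so it must start by 253 − 35 = minute 218.
Sauce reduction has to be done before starch cooking (must start by minute 218). That means finishing by minute 218, i.e. starting by 218 − 20 = minute 198.
Vegetable prep feeds into sauce reduction (must start by minute 198); so vegetable prep must finish by minute 198 and therefore start by minute 148.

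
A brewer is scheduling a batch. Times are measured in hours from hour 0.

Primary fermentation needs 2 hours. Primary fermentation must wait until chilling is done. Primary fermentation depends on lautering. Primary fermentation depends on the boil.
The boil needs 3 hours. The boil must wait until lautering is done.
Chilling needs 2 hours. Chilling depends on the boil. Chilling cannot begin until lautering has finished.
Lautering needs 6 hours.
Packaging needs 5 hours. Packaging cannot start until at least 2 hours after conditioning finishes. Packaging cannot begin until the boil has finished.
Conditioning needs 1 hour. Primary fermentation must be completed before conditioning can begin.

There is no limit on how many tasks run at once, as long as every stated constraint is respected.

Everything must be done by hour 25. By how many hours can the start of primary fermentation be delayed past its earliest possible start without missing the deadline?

Lautering has no prerequisites, so it starts at hour 0 and finishes at hour 6.
After lautering (finishes hour 6), the boil can start at hour 6 and finishes at hour 9.
Chilling needs all of the boil (finishes hour 9); lautering (finishes hour 6). That puts its earliest start at hour 9; it finishes at 9 + 2 = hour 11.
Primary fermentation needs all of chilling (finishes hour 11); lautering (finishes hour 6); the boil (finishes hour 9). That puts its earliest start at hour 11; it finishes at 11 + 2 = hour 13.

Working backward from the deadline:
Packaging has no dependents, so it just needs to finish by hour 25. Starting by 25 − 5 = hour 20 achieves that.
Conditioning has to be done before packaging (must start by hour 20, minus 2-hour gap → hour 18). That means finishing by hour 18, i.e. starting by 18 − 1 = hour 17.
Primary fermentation has to be done before conditioning (must start by hour 17). That means finishing by hour 17, i.e. starting by 17 − 2 = hour 15.
So primary fermentation can start as early as hour 11 and as late as hour 15, giving 15 − 11 = 4 hours of slack.

4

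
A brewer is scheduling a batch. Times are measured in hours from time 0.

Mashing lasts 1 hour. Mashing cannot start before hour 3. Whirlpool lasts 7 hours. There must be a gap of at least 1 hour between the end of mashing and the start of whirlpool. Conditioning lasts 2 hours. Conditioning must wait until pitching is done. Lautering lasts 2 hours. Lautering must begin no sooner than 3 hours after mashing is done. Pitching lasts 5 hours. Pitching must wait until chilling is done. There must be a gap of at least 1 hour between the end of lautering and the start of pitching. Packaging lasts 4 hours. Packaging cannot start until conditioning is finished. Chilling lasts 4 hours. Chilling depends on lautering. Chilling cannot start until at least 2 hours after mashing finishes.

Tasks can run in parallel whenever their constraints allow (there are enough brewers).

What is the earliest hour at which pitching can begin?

After its own release at hour 3, mashing can start at hour 3 and finishes at hour 4.
After mashing (finishes hour 4, plus 3-hour gap → hour 7), lautering can start at hour 7 and finishes at hour 9.
For chilling: lautering (finishes hour 9); mashing (finishes hour 4, plus 2-hour gap → hour 6). Taking the maximum gives a start of hour 9, and it finishes at 9 + 4 = hour 13.
Pitching waits on chilling (finishes hour 13); lautering (finishes hour 9, plus 1-hour gap → hour 10). The latest of these is hour 13, which is the earliest pitching can start.

13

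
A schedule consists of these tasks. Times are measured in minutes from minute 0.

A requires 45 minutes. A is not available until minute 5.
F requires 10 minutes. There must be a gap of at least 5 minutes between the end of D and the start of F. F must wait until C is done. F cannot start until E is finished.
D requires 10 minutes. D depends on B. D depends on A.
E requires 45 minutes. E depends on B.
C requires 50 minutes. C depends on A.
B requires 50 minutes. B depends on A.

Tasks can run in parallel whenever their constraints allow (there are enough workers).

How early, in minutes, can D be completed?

110

After its own release at minute 5, A can start at minute 5 and finishes at minute 50.
B waits on A (finishes minute 50), so it starts at minute 50 and finishes at 50 + 50 = minute 100.
D cannot start until B (finishes minute 100); A (finishes minute 50). The controlling bound is minute 100, so D finishes at 100 + 10 = minute 110.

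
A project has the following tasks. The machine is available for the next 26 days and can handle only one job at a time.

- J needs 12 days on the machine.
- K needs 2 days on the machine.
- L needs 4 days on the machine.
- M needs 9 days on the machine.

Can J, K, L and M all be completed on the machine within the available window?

Running back to back, the jobs need 12 + 2 + 4 + 9 = 27 days on the machine.
Since 27 > 26, they cannot all fit.

No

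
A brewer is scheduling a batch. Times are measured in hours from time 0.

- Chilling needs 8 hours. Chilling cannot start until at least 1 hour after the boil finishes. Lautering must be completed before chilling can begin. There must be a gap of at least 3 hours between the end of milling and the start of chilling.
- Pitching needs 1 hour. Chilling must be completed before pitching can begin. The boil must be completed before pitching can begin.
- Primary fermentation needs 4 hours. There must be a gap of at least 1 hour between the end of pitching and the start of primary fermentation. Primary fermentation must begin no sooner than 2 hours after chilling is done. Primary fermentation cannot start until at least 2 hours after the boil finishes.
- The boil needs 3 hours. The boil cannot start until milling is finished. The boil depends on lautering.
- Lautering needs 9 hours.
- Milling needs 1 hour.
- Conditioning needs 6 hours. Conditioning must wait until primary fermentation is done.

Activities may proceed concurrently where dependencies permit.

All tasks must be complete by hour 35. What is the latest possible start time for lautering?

Conditioning must finish by hour 35; it takes 6 hours, so it must start by 35 − 6 = hour 29.
Since conditioning (must start by hour 29) depends on it, primary fermentation must finish by hour 29. Backing off its 4-hour duration gives a latest start of hour 25.
Pitching has to be done before primary fermentation (must start by hour 25, minus 1-hour gap → hour 24). That means finishing by hour 24, i.e. starting by 24 − 1 = hour 23.
Chilling feeds pitching (must start by hour 23); primary fermentation (must start by hour 25, minus 2-hour gap → hour 23). Taking the minimum, chilling must finish by hour 23 and start by 23 − 8 = hour 15.
The boil feeds chilling (must start by hour 15, minus 1-hour gap → hour 14); pitching (must start by hour 23); primary fermentation (must start by hour 25, minus 2-hour gap → hour 23). Taking the minimum, the boil must finish by hour 14 and start by 14 − 3 = hour 11.
Lautering must finish in time for the boil (must start by hour 11); chilling (must start by hour 15). The tightest is hour 11, so lautering must start by 11 − 9 = hour 2.

2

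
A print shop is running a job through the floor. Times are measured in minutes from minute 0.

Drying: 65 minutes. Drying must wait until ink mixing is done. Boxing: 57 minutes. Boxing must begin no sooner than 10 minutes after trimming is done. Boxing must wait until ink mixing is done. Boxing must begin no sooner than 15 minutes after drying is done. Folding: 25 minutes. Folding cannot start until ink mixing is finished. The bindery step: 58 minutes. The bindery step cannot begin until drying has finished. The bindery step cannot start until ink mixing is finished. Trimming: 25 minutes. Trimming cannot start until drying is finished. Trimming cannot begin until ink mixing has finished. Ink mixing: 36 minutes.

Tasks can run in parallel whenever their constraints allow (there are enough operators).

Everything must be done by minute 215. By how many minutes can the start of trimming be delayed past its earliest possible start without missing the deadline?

22

Nothing blocks ink mixing, so it runs from minute 0 to minute 36.
Drying cannot begin until ink mixing (finishes minute 36). It runs from minute 36 to 36 + 65 = minute 101.
Trimming has to wait for drying (finishes minute 101); ink mixing (finishes minute 36). The latest of these is minute 101, so trimming runs minute 101 to 101 + 25 = minute 126.

Working backward from the deadline:
Nothing follows boxing; the deadline of minute 215 is its only limit. It must start by 215 − 57 = minute 158.
Since boxing (must start by minute 158, minus 10-minute gap → minute 148) depends on it, trimming must finish by minute 148. Backing off its 25-minute duration gives a latest start of minute 123.
So trimming can start as early as minute 101 and as late as minute 123, giving 123 − 101 = 22 minutes of slack.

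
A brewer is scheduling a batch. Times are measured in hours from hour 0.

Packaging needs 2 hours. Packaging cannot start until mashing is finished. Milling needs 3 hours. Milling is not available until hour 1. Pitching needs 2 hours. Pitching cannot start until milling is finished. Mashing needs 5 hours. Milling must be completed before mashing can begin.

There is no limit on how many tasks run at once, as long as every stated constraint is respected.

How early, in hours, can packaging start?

After its own release at hour 1, milling can start at hour 1 and finishes at hour 4.
Mashing cannot begin until milling (finishes hour 4). It runs from hour 4 to 4 + 5 = hour 9.
Packaging waits on mashing (finishes hour 9), so the earliest it can start is hour 9.

9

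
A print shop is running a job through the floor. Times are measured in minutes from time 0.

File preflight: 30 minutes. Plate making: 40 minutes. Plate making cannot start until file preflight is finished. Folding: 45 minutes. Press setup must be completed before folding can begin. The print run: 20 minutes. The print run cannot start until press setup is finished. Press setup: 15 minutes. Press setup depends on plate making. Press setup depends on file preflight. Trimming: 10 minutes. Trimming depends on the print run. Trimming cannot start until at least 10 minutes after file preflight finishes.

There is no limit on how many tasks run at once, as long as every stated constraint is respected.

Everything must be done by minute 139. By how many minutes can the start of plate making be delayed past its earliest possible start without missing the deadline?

File preflight can start immediately at minute 0; it finishes at minute 30.
After file preflight (finishes minute 30), plate making can start at minute 30 and finishes at minute 70.

Working backward from the deadline:
Nothing follows trimming; the deadline of minute 139 is its only limit. It must start by 139 − 10 = minute 129.
The print run has to be done before trimming (must start by minute 129). That means finishing by minute 129, i.e. starting by 129 − 20 = minute 109.
Nothing follows folding; the deadline of minute 139 is its only limit. It must start by 139 − 45 = minute 94.
Press setup must finish in time for the print run (must start by minute 109); folding (must start by minute 94). The tightest is minute 94, so press setup must start by 94 − 15 = minute 79.
Plate making feeds into press setup (must start by minute 79); so plate making must finish by minute 79 and therefore start by minute 39.
So plate making can start as early as minute 30 and as late as minute 39, giving 39 − 30 = 9 minutes of slack.

9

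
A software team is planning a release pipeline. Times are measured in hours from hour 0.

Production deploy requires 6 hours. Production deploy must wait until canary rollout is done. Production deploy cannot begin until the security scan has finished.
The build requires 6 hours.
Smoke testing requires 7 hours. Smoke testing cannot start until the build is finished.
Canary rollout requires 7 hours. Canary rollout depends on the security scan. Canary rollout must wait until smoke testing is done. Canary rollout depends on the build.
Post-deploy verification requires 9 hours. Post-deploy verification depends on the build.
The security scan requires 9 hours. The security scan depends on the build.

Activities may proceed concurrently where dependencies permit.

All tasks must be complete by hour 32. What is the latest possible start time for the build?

To finish by hour 32, production deploy (duration 6) must start no later than hour 26.
Since production deploy (must start by hour 26) depends on it, canary rollout must finish by hour 26. Backing off its 7-hour duration gives a latest start of hour 19.
The security scan must finish in time for canary rollout (must start by hour 19); production deploy (must start by hour 26). The tightest is hour 19, so the security scan must start by 19 − 9 = hour 10.
Smoke testing feeds into canary rollout (must start by hour 19); so smoke testing must finish by hour 19 and therefore start by hour 12.
To finish by hour 32, post-deploy verification (duration 9) must start no later than hour 23.
The build feeds the security scan (must start by hour 10); smoke testing (must start by hour 12); canary rollout (must start by hour 19); post-deploy verification (must start by hour 23). Taking the minimum, the build must finish by hour 10 and start by 10 − 6 = hour 4.

4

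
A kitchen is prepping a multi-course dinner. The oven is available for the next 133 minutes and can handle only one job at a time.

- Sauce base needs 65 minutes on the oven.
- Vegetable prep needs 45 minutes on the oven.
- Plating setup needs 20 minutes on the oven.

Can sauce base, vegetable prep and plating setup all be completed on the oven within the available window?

Running back to back, the jobs need 65 + 45 + 20 = 130 minutes on the oven.
Since 130 ≤ 133, they fit within the window.

Yes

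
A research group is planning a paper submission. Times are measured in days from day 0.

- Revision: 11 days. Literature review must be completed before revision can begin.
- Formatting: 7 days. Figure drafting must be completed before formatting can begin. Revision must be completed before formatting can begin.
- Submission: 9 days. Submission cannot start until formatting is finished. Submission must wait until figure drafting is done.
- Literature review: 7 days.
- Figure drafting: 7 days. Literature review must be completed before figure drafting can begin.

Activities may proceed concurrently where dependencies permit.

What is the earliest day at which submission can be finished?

Nothing blocks literature review, so it runs from day 0 to day 7.
Revision cannot begin until literature review (finishes day 7). It runs from day 7 to 7 + 11 = day 18.
Figure drafting waits on literature review (finishes day 7), so it starts at day 7 and finishes at 7 + 7 = day 14.
Formatting needs all of figure drafting (finishes day 14); revision (finishes day 18). That puts its earliest start at day 18; it finishes at 18 + 7 = day 25.
Submission needs all of formatting (finishes day 25); figure drafting (finishes day 14). That puts its earliest start at day 25; it finishes at 25 + 9 = day 34.

34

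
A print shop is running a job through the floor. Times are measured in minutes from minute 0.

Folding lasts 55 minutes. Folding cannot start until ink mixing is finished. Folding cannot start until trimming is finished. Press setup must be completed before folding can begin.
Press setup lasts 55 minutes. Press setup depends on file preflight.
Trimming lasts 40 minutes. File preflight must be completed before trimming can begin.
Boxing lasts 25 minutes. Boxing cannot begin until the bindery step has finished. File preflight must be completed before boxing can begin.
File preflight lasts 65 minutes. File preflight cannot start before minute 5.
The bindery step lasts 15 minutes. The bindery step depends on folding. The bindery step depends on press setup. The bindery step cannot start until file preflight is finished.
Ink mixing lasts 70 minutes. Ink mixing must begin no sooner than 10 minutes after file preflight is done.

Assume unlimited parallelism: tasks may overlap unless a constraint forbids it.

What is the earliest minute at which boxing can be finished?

After its own release at minute 5, file preflight can start at minute 5 and finishes at minute 70.
Trimming cannot begin until file preflight (finishes minute 70). It runs from minute 70 to 70 + 40 = minute 110.
Press setup cannot begin until file preflight (finishes minute 70). It runs from minute 70 to 70 + 55 = minute 125.
Ink mixing cannot begin until file preflight (finishes minute 70, plus 10-minute gap → minute 80). It runs from minute 80 to 80 + 70 = minute 150.
Folding cannot start until ink mixing (finishes minute 150); trimming (finishes minute 110); press setup (finishes minute 125). The controlling bound is minute 150, so folding finishes at 150 + 55 = minute 205.
The bindery step cannot start until folding (finishes minute 205); press setup (finishes minute 125); file preflight (finishes minute 70). The controlling bound is minute 205, so the bindery step finishes at 205 + 15 = minute 220.
Boxing cannot start until the bindery step (finishes minute 220); file preflight (finishes minute 70). The controlling bound is minute 220, so boxing finishes at 220 + 25 = minute 245.

245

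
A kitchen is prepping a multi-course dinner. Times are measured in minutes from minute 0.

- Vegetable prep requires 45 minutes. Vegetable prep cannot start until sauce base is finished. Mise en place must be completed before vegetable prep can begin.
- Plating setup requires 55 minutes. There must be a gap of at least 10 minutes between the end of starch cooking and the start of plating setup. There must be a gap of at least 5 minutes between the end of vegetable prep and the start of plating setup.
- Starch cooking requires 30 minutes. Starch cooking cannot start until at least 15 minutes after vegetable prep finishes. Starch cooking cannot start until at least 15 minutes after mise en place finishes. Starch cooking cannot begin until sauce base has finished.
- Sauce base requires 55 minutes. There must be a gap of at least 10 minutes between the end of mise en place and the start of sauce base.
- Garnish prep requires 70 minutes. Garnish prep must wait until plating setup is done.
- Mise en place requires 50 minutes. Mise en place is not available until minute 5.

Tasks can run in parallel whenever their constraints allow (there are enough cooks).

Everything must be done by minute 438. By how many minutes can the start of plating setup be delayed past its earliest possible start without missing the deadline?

93

Mise en place waits on its own release at minute 5, so it starts at minute 5 and finishes at 5 + 50 = minute 55.
Sauce base cannot begin until mise en place (finishes minute 55, plus 10-minute gap → minute 65). It runs from minute 65 to 65 + 55 = minute 120.
Vegetable prep needs all of sauce base (finishes minute 120); mise en place (finishes minute 55). That puts its earliest start at minute 120; it finishes at 120 + 45 = minute 165.
Starch cooking needs all of vegetable prep (finishes minute 165, plus 15-minute gap → minute 180); mise en place (finishes minute 55, plus 15-minute gap → minute 70); sauce base (finishes minute 120). That puts its earliest start at minute 180; it finishes at 180 + 30 = minute 210.
Plating setup has to wait for starch cooking (finishes minute 210, plus 10-minute gap → minute 220); vegetable prep (finishes minute 165, plus 5-minute gap → minute 170). The latest of these is minute 220, so plating setup runs minute 220 to 220 + 55 = minute 275.

Working backward from the deadline:
Garnish prep must finish by minute 438; it takes 70 minutes, so it must start by 438 − 70 = minute 368.
Since garnish prep (must start by minute 368) depends on it, plating setup must finish by minute 368. Backing off its 55-minute duration gives a latest start of minute 313.
So plating setup can start as early as minute 220 and as late as minute 313, giving 313 − 220 = 93 minutes of slack.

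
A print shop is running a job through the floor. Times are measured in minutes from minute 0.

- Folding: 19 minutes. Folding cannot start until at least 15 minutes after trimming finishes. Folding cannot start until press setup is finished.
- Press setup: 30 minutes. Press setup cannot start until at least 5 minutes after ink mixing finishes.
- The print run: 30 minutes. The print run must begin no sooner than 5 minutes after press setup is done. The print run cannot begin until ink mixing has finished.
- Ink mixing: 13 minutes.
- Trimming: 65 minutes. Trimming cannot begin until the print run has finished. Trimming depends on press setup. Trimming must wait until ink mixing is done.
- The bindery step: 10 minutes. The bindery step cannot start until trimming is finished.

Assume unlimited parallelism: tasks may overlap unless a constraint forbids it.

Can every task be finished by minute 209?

Ink mixing can start immediately at minute 0; it finishes at minute 13.
Press setup cannot begin until ink mixing (finishes minute 13, plus 5-minute gap → minute 18). It runs from minute 18 to 18 + 30 = minute 48.
For the print run: press setup (finishes minute 48, plus 5-minute gap → minute 53); ink mixing (finishes minute 13). Taking the maximum gives a start of minute 53, and it finishes at 53 + 30 = minute 83.
Trimming needs all of the print run (finishes minute 83); press setup (finishes minute 48); ink mixing (finishes minute 13). That puts its earliest start at minute 83; it finishes at 83 + 65 = minute 148.
After trimming (finishes minute 148), the bindery step can start at minute 148 and finishes at minute 158.
Folding cannot start until trimming (finishes minute 148, plus 15-minute gap → minute 163); press setup (finishes minute 48). The controlling bound is minute 163, so folding finishes at 163 + 19 = minute 182.
Every task is finished by minute 182, which is no later than the deadline of 209, so the schedule is feasible.

Yes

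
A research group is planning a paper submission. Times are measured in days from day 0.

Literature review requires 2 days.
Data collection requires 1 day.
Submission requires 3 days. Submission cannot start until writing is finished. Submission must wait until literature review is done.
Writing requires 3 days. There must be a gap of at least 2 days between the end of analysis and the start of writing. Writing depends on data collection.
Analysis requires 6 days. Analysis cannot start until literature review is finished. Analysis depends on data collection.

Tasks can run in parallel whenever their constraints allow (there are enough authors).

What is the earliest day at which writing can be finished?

13

Data collection has no prerequisites, so it starts at day 0 and finishes at day 1.
Literature review has no prerequisites, so it starts at day 0 and finishes at day 2.
Analysis has to wait for literature review (finishes day 2); data collection (finishes day 1). The latest of these is day 2, so analysis runs day 2 to 2 + 6 = day 8.
For writing: analysis (finishes day 8, plus 2-day gap → day 10); data collection (finishes day 1). Taking the maximum gives a start of day 10, and it finishes at 10 + 3 = day 13.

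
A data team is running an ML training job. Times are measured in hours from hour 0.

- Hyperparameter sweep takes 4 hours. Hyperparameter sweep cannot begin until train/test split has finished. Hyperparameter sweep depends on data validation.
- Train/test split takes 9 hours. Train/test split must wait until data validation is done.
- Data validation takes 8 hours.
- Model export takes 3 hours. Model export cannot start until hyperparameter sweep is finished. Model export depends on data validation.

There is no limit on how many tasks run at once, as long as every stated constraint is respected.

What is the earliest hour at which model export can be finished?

24

Data validation has no prerequisites, so it starts at hour 0 and finishes at hour 8.
After data validation (finishes hour 8), train/test split can start at hour 8 and finishes at hour 17.
Hyperparameter sweep has to wait for train/test split (finishes hour 17); data validation (finishes hour 8). The latest of these is hour 17, so hyperparameter sweep runs hour 17 to 17 + 4 = hour 21.
For model export: hyperparameter sweep (finishes hour 21); data validation (finishes hour 8). Taking the maximum gives a start of hour 21, and it finishes at 21 + 3 = hour 24.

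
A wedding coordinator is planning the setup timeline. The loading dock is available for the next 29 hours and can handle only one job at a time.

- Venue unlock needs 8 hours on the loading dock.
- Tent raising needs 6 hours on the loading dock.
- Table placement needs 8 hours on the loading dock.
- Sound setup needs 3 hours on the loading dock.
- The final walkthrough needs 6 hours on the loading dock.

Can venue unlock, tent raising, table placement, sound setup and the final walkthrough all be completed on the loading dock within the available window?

Running back to back, the jobs need 8 + 6 + 8 + 3 + 6 = 31 hours on the loading dock.
Since 31 > 29, they cannot all fit.

No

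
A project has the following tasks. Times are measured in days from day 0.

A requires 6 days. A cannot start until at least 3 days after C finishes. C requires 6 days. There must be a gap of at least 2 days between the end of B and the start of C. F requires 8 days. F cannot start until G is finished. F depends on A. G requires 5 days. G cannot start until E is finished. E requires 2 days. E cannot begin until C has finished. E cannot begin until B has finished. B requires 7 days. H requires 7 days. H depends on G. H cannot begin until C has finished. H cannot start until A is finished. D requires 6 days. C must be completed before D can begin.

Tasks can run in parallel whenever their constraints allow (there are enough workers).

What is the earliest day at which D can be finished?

21

Nothing blocks B, so it runs from day 0 to day 7.
C cannot begin until B (finishes day 7, plus 2-day gap → day 9). It runs from day 9 to 9 + 6 = day 15.
D waits on C (finishes day 15), so it starts at day 15 and finishes at 15 + 6 = day 21.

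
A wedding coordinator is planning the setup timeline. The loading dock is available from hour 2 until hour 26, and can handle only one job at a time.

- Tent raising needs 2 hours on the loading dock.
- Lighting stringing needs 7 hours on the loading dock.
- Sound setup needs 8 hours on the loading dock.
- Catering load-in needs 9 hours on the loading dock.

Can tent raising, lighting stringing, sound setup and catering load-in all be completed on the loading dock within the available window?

The loading dock window is 26 − 2 = 24 hours.
Running back to back, the jobs need 2 + 7 + 8 + 9 = 26 hours on the loading dock.
Since 26 > 24, they cannot all fit.

No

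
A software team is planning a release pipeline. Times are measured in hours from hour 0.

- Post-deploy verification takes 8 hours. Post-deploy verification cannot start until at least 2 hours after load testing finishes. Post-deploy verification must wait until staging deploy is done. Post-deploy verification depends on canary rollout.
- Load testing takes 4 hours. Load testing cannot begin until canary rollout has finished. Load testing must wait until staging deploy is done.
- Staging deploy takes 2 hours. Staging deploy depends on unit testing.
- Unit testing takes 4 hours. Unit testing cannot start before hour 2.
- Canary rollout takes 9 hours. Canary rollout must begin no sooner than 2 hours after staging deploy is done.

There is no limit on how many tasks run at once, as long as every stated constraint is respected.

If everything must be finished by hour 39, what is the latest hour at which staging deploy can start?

12

To finish by hour 39, post-deploy verification (duration 8) must start no later than hour 31.
Load testing must finish before post-deploy verification (must start by hour 31, minus 2-hour gap → hour 29). With a 4-hour duration, load testing must start by 29 − 4 = hour 25.
Canary rollout must finish in time for load testing (must start by hour 25); post-deploy verification (must start by hour 31). The tightest is hour 25, so canary rollout must start by 25 − 9 = hour 16.
For staging deploy: canary rollout (must start by hour 16, minus 2-hour gap → hour 14); load testing (must start by hour 25); post-deploy verification (must start by hour 31). The most restrictive is hour 14; with a 2-hour duration, staging deploy must start by hour 12.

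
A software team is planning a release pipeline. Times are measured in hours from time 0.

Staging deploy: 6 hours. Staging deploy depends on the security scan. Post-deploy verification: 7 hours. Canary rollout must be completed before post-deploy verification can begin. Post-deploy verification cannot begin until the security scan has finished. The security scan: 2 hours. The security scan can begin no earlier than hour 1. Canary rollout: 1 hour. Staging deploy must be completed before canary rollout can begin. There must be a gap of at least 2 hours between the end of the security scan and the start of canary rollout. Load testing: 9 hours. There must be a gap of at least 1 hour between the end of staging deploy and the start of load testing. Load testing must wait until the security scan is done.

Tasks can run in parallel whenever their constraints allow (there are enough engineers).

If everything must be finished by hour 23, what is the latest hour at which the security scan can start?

Post-deploy verification must finish by hour 23; it takes 7 hours, so it must start by 23 − 7 = hour 16.
Canary rollout feeds into post-deploy verification (must start by hour 16); so canary rollout must finish by hour 16 and therefore start by hour 15.
Load testing must finish by hour 23; it takes 9 hours, so it must start by 23 − 9 = hour 14.
Staging deploy has several dependents: canary rollout (must start by hour 15); load testing (must start by hour 14, minus 1-hour gap → hour 13). The earliest of those limits is hour 13, so staging deploy must start by 13 − 6 = hour 7.
The security scan has several dependents: staging deploy (must start by hour 7); canary rollout (must start by hour 15, minus 2-hour gap → hour 13); load testing (must start by hour 14); post-deploy verification (must start by hour 16). The earliest of those limits is hour 7, so the security scan must start by 7 − 2 = hour 5.

5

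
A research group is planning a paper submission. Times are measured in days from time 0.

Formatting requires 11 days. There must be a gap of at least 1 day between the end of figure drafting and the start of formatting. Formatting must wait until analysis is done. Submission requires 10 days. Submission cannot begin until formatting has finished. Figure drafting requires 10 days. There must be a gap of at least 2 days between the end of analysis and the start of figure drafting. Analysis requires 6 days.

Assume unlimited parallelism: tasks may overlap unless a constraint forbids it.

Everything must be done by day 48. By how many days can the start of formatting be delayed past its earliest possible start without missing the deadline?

Nothing blocks analysis, so it runs from day 0 to day 6.
After analysis (finishes day 6, plus 2-day gap → day 8), figure drafting can start at day 8 and finishes at day 18.
For formatting: figure drafting (finishes day 18, plus 1-day gap → day 19); analysis (finishes day 6). Taking the maximum gives a start of day 19, and it finishes at 19 + 11 = day 30.

Working backward from the deadline:
To finish by day 48, submission (duration 10) must start no later than day 38.
Formatting has to be done before submission (must start by day 38). That means finishing by day 38, i.e. starting by 38 − 11 = day 27.
So formatting can start as early as day 19 and as late as day 27, giving 27 − 19 = 8 days of slack.

8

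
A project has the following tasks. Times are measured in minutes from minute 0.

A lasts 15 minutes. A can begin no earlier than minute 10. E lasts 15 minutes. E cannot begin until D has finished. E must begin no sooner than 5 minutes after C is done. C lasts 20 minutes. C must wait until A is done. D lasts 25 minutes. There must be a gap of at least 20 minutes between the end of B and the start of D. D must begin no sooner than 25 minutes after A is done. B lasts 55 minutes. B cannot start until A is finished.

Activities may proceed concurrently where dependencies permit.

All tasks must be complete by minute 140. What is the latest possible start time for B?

Nothing follows E; the deadline of minute 140 is its only limit. It must start by 140 − 15 = minute 125.
D feeds into E (must start by minute 125); so D must finish by minute 125 and therefore start by minute 100.
B must finish before D (must start by minute 100, minus 20-minute gap → minute 80). With a 55-minute duration, B must start by 80 − 55 = minute 25.

25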